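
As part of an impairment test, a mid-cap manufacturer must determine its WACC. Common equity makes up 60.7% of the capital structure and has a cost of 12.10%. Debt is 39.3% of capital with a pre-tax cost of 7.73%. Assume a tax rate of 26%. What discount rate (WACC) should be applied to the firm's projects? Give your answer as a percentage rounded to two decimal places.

9.59%

After-tax cost of debt = 7.73% × (1 − 26%) = 5.7202%.
WACC = 0.607 × 12.1000% + 0.393 × 5.7202% = 9.5927%.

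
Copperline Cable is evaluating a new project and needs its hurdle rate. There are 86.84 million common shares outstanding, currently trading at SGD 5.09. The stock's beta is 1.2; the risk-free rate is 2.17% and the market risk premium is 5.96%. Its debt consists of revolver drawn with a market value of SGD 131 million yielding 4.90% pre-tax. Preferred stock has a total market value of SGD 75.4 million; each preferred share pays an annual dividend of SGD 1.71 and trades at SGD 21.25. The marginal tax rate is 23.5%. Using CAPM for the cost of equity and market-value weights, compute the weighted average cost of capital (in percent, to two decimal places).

8.05%

Cost of equity via CAPM: Re = 2.17% + 1.2 × 5.96% = 9.3220%.
Cost of preferred: Rp = 1.71 / 21.25 = 8.0471%.
Market value of equity E = 5.09 × 86.84m = 442.0156m.
Total capital V = 442.0156 + 75.4 + 131 = 648.4156.
Equity: weight = 442.0156/648.4156 = 0.6817; cost = 9.322%.
Preferred: weight = 75.4/648.4156 = 0.1163; cost = 8.0471%.
Revolver drawn: weight = 131/648.4156 = 0.2020; after-tax cost = 4.9% × (1 − 23.5%) = 3.7485%.
WACC = 0.6817 × 9.3220% + 0.1163 × 8.0471% + 0.2020 × 3.7485% = 8.0477%.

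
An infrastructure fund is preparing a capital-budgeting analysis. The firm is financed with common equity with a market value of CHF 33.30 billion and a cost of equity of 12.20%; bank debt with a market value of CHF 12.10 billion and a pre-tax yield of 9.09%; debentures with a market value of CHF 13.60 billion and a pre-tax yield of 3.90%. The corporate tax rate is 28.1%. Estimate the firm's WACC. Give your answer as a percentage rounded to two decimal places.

Total capital V = 33.3 + 12.1 + 13.6 = 59.
Equity: weight = 33.3/59 = 0.5644; cost = 12.2%.
Bank debt: weight = 12.1/59 = 0.2051; after-tax cost = 9.09% × (1 − 28.1%) = 6.5357%.
Debentures: weight = 13.6/59 = 0.2305; after-tax cost = 3.9% × (1 − 28.1%) = 2.8041%.
WACC = 0.5644 × 12.2000% + 0.2051 × 6.5357% + 0.2305 × 2.8041% = 8.8725%.

8.87%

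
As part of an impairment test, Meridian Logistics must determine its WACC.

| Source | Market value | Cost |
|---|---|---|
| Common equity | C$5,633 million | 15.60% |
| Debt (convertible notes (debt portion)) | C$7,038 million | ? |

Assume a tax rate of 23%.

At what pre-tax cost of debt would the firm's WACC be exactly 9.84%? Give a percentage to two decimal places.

6.79%

Total capital V = 5633 + 7038 = 12671.
Equity weight = 5633/12671 = 0.4446.
Convertible notes (debt portion) weight = 7038/12671 = 0.5554.
Equity contribution = 0.4446 × 15.6% = 6.9351%.
Remaining for debt = 9.84% − 6.9351% = 2.9049%.
Rd × (1 − 23%) × 0.5554 = 2.9049%  ⇒  Rd = 6.7920%.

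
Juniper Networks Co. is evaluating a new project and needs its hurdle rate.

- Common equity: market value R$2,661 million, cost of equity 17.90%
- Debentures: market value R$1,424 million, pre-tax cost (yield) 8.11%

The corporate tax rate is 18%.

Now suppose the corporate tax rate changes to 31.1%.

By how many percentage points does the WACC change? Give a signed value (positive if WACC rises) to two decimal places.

-0.37 pp

Current WACC:
Total capital V = 2661 + 1424 = 4085.
Equity: weight = 2661/4085 = 0.6514; cost = 17.9%.
Debentures: weight = 1424/4085 = 0.3486; after-tax cost = 8.11% × (1 − 18%) = 6.6502%.
WACC = 0.6514 × 17.9000% + 0.3486 × 6.6502% = 13.9784%.
After the change:
Total capital V = 2661 + 1424 = 4085.
Equity: weight = 2661/4085 = 0.6514; cost = 17.9%.
Debentures: weight = 1424/4085 = 0.3486; after-tax cost = 8.11% × (1 − 31.1%) = 5.5878%.
WACC = 0.6514 × 17.9000% + 0.3486 × 5.5878% = 13.6081%.
Change in WACC = 13.6081% − 13.9784% = -0.3703 pp.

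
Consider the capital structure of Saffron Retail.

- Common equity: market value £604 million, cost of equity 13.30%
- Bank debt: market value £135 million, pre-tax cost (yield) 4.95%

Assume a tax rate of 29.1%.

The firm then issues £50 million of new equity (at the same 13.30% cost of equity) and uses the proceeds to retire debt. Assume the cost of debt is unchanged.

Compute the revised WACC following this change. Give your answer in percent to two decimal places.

12.17%

After the change:
Total capital V = 654 + 85 = 739.
Equity: weight = 654/739 = 0.8850; cost = 13.3%.
Bank debt: weight = 85/739 = 0.1150; after-tax cost = 4.95% × (1 − 29.1%) = 3.5095%.
WACC = 0.8850 × 13.3000% + 0.1150 × 3.5095% = 12.1739%.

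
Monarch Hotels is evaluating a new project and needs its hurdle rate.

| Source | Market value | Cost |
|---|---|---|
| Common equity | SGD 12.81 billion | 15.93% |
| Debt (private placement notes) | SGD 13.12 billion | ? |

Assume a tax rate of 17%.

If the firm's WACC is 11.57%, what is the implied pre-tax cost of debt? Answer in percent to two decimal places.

Total capital V = 12.81 + 13.12 = 25.93.
Equity weight = 12.81/25.93 = 0.4940.
Private placement notes weight = 13.12/25.93 = 0.5060.
Equity contribution = 0.4940 × 15.93% = 7.8698%.
Remaining for debt = 11.57% − 7.8698% = 3.7002%.
Rd × (1 − 17%) × 0.5060 = 3.7002%  ⇒  Rd = 8.8109%.

8.81%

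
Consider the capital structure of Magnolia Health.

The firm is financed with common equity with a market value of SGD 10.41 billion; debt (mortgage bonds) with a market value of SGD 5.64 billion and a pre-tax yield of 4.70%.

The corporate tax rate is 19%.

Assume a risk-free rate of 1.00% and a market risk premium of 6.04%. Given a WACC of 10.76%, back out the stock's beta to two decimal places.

Total capital V = 10.41 + 5.64 = 16.05.
Equity weight = 10.41/16.05 = 0.6486.
Mortgage bonds weight = 5.64/16.05 = 0.3514.
Debt contribution = 0.3514 × 4.7% × (1 − 19%) = 1.3378%.
Required equity contribution = 10.76% − 1.3378% = 9.4222%  ⇒  Re = 14.5270%.
CAPM: 14.5270% = 1.0% + β × 6.04%  ⇒  β = 2.2396.

2.24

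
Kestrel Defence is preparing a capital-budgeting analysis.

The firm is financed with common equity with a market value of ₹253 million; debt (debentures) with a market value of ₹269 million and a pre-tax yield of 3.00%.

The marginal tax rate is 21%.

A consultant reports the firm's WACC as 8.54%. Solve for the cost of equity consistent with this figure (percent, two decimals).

Total capital V = 253 + 269 = 522.
Equity weight = 253/522 = 0.4847.
Debentures weight = 269/522 = 0.5153.
Debt contribution = 0.5153 × 3% × (1 − 21%) = 1.2213%.
Required equity contribution = 8.54% − 1.2213% = 7.3187%.
Re = 7.3187% / 0.4847 = 15.1002%.

15.10%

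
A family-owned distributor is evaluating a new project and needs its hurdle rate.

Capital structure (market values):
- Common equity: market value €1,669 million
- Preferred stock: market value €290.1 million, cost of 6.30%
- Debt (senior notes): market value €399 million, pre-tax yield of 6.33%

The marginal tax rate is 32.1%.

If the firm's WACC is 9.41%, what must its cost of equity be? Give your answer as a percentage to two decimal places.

11.17%

Total capital V = 1669 + 290.1 + 399 = 2358.1.
Equity weight = 1669/2358.1 = 0.7078.
Preferred weight = 290.1/2358.1 = 0.1230.
Senior notes weight = 399/2358.1 = 0.1692.
Debt contribution = 0.1692 × 6.33% × (1 − 32.1%) = 0.7273%.
Preferred contribution = 0.1230 × 6.3% = 0.7750%.
Required equity contribution = 9.41% − 1.5023% = 7.9077%.
Re = 7.9077% / 0.7078 = 11.1727%.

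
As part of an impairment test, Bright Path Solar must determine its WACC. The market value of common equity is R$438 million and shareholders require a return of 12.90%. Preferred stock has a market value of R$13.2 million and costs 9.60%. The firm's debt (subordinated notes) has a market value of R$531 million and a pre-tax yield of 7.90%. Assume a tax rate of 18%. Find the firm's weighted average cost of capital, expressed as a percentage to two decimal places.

Total capital V = 438 + 13.2 + 531 = 982.2.
Equity: weight = 438/982.2 = 0.4459; cost = 12.9%.
Preferred: weight = 13.2/982.2 = 0.0134; cost = 9.6%.
Subordinated notes: weight = 531/982.2 = 0.5406; after-tax cost = 7.9% × (1 − 18%) = 6.4780%.
WACC = 0.4459 × 12.9000% + 0.0134 × 9.6000% + 0.5406 × 6.4780% = 9.3838%.

9.38%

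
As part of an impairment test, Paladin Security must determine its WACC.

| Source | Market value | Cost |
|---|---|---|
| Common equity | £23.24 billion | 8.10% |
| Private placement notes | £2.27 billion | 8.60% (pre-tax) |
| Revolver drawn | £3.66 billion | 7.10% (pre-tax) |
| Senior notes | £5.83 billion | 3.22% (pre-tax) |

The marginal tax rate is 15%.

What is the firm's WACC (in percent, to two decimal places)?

Total capital V = 23.24 + 2.27 + 3.66 + 5.83 = 35.
Equity: weight = 23.24/35 = 0.6640; cost = 8.1%.
Private placement notes: weight = 2.27/35 = 0.0649; after-tax cost = 8.6% × (1 − 15%) = 7.3100%.
Revolver drawn: weight = 3.66/35 = 0.1046; after-tax cost = 7.1% × (1 − 15%) = 6.0350%.
Senior notes: weight = 5.83/35 = 0.1666; after-tax cost = 3.22% × (1 − 15%) = 2.7370%.
WACC = 0.6640 × 8.1000% + 0.0649 × 7.3100% + 0.1046 × 6.0350% + 0.1666 × 2.7370% = 6.9395%.

6.94%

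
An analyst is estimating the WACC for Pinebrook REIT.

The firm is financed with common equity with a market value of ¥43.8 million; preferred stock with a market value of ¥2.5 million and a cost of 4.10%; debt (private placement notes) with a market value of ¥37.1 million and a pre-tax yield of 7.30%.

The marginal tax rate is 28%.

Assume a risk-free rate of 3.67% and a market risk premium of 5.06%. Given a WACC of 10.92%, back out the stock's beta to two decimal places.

Total capital V = 43.8 + 2.5 + 37.1 = 83.4.
Equity weight = 43.8/83.4 = 0.5252.
Preferred weight = 2.5/83.4 = 0.0300.
Private placement notes weight = 37.1/83.4 = 0.4448.
Debt contribution = 0.4448 × 7.3% × (1 − 28%) = 2.3381%.
Preferred contribution = 0.0300 × 4.1% = 0.1229%.
Required equity contribution = 10.92% − 2.4610% = 8.4590%  ⇒  Re = 16.1069%.
CAPM: 16.1069% = 3.67% + β × 5.06%  ⇒  β = 2.4579.

2.46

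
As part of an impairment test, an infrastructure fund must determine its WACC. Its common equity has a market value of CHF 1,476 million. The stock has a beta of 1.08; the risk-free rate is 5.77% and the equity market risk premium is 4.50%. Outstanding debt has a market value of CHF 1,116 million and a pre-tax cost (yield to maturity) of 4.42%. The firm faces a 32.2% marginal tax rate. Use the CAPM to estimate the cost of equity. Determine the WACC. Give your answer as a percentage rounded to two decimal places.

7.34%

Cost of equity via CAPM: Re = 5.77% + 1.08 × 4.5% = 10.6300%.
Total capital V = 1476 + 1116 = 2592.
Equity: weight = 1476/2592 = 0.5694; cost = 10.63%.
Debt: weight = 1116/2592 = 0.4306; after-tax cost = 4.42% × (1 − 32.2%) = 2.9968%.
WACC = 0.5694 × 10.6300% + 0.4306 × 2.9968% = 7.3435%.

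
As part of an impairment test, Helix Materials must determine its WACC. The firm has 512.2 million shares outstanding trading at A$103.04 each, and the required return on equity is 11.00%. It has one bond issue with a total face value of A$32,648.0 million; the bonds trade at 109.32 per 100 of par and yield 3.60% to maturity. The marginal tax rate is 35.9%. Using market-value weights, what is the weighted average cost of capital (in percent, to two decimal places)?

Market value of equity E = 103.04 × 512.2m = 52777.088m. Market value of debt D = 32648m × 109.32/100 = 35690.7936m.
Total capital V = 52777.088 + 35690.7936 = 88467.8816.
Equity: weight = 52777.088/88467.8816 = 0.5966; cost = 11%.
Bonds outstanding: weight = 35690.7936/88467.8816 = 0.4034; after-tax cost = 3.6% × (1 − 35.9%) = 2.3076%.
WACC = 0.5966 × 11.0000% + 0.4034 × 2.3076% = 7.4932%.

7.49%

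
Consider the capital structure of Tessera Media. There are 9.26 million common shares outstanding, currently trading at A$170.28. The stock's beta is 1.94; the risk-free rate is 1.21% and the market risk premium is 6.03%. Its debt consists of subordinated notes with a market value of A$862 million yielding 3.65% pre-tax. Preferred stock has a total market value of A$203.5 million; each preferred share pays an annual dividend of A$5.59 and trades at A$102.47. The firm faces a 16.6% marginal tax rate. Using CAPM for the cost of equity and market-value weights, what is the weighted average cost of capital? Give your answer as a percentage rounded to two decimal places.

Cost of equity via CAPM: Re = 1.21% + 1.94 × 6.03% = 12.9082%.
Cost of preferred: Rp = 5.59 / 102.47 = 5.4553%.
Market value of equity E = 170.28 × 9.26m = 1576.7928m.
Total capital V = 1576.7928 + 203.5 + 862 = 2642.2928.
Equity: weight = 1576.7928/2642.2928 = 0.5968; cost = 12.9082%.
Preferred: weight = 203.5/2642.2928 = 0.0770; cost = 5.4553%.
Subordinated notes: weight = 862/2642.2928 = 0.3262; after-tax cost = 3.65% × (1 − 16.6%) = 3.0441%.
WACC = 0.5968 × 12.9082% + 0.0770 × 5.4553% + 0.3262 × 3.0441% = 9.1162%.

9.12%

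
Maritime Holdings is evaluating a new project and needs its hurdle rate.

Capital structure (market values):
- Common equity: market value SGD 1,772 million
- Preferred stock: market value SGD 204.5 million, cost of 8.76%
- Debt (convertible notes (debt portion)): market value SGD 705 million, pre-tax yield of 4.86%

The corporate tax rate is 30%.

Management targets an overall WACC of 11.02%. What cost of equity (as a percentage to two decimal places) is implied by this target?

Total capital V = 1772 + 204.5 + 705 = 2681.5.
Equity weight = 1772/2681.5 = 0.6608.
Preferred weight = 204.5/2681.5 = 0.0763.
Convertible notes (debt portion) weight = 705/2681.5 = 0.2629.
Debt contribution = 0.2629 × 4.86% × (1 − 30%) = 0.8944%.
Preferred contribution = 0.0763 × 8.76% = 0.6681%.
Required equity contribution = 11.02% − 1.5625% = 9.4575%.
Re = 9.4575% / 0.6608 = 14.3117%.

14.31%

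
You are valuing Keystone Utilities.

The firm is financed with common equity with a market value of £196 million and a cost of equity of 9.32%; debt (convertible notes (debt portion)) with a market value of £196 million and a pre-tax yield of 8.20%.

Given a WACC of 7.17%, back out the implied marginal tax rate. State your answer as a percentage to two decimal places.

Total capital V = 196 + 196 = 392.
Equity weight = 196/392 = 0.5000.
Convertible notes (debt portion) weight = 196/392 = 0.5000.
Equity contribution = 0.5000 × 9.32% = 4.6600%.
Debt contribution must be 7.17% − 4.6600% = 2.5100%.
0.5000 × 8.2% × (1 − T) = 2.5100%  ⇒  (1 − T) = 0.6122.
T = 38.7805%.

38.78%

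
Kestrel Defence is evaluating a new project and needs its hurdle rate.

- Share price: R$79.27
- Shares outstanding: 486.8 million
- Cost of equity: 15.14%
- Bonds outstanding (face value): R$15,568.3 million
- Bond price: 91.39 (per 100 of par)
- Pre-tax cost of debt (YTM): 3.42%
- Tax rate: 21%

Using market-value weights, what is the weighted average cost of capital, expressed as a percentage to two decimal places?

11.79%

Market value of equity E = 79.27 × 486.8m = 38588.636m. Market value of debt D = 15568.3m × 91.39/100 = 14227.86937m.
Total capital V = 38588.636 + 14227.86937 = 52816.50537.
Equity: weight = 38588.636/52816.50537 = 0.7306; cost = 15.14%.
Bonds outstanding: weight = 14227.86937/52816.50537 = 0.2694; after-tax cost = 3.42% × (1 − 21%) = 2.7018%.
WACC = 0.7306 × 15.1400% + 0.2694 × 2.7018% = 11.7894%.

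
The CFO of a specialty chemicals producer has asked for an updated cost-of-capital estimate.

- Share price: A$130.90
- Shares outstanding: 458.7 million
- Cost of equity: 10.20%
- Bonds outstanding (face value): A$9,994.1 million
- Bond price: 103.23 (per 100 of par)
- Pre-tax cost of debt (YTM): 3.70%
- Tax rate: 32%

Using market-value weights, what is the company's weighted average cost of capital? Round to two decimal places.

Market value of equity E = 130.9 × 458.7m = 60043.83m. Market value of debt D = 9994.1m × 103.23/100 = 10316.90943m.
Total capital V = 60043.83 + 10316.90943 = 70360.73943.
Equity: weight = 60043.83/70360.73943 = 0.8534; cost = 10.2%.
Bonds outstanding: weight = 10316.90943/70360.73943 = 0.1466; after-tax cost = 3.7% × (1 − 32%) = 2.5160%.
WACC = 0.8534 × 10.2000% + 0.1466 × 2.5160% = 9.0733%.

9.07%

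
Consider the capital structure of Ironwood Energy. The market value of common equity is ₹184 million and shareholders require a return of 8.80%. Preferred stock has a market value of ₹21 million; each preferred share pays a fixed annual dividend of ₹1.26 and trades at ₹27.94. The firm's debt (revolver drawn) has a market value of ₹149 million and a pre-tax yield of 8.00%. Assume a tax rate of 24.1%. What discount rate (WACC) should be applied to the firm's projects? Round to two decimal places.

Cost of preferred: Rp = 1.26 / 27.94 = 4.5097%.
Total capital V = 184 + 21 + 149 = 354.
Equity: weight = 184/354 = 0.5198; cost = 8.8%.
Preferred: weight = 21/354 = 0.0593; cost = 4.5097%.
Revolver drawn: weight = 149/354 = 0.4209; after-tax cost = 8% × (1 − 24.1%) = 6.0720%.
WACC = 0.5198 × 8.8000% + 0.0593 × 4.5097% + 0.4209 × 6.0720% = 7.3973%.

7.40%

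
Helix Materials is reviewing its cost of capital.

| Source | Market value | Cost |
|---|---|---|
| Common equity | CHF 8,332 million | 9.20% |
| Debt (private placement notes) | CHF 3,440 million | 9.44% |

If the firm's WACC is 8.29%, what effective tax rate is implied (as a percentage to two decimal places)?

Total capital V = 8332 + 3440 = 11772.
Equity weight = 8332/11772 = 0.7078.
Private placement notes weight = 3440/11772 = 0.2922.
Equity contribution = 0.7078 × 9.2% = 6.5116%.
Debt contribution must be 8.29% − 6.5116% = 1.7784%.
0.2922 × 9.44% × (1 − T) = 1.7784%  ⇒  (1 − T) = 0.6447.
T = 35.5308%.

35.53%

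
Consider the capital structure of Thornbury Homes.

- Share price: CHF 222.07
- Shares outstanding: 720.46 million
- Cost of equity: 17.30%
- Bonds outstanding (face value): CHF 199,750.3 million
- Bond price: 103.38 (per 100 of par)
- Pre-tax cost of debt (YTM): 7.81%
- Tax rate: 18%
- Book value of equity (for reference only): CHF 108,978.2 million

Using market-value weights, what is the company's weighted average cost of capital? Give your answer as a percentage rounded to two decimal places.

11.16%

Market value of equity E = 222.07 × 720.46m = 159992.5522m. Market value of debt D = 199750.3m × 103.38/100 = 206501.86014m.
Total capital V = 159992.5522 + 206501.86014 = 366494.41234.
Equity: weight = 159992.5522/366494.41234 = 0.4365; cost = 17.3%.
Bonds outstanding: weight = 206501.86014/366494.41234 = 0.5635; after-tax cost = 7.81% × (1 − 18%) = 6.4042%.
WACC = 0.4365 × 17.3000% + 0.5635 × 6.4042% = 11.1607%.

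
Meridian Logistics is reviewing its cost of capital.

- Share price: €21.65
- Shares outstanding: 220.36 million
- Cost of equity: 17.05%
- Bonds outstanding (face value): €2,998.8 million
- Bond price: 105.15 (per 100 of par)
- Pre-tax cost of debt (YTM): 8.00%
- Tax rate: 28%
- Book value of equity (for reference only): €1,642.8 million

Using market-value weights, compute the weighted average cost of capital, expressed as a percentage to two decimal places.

12.56%

Market value of equity E = 21.65 × 220.36m = 4770.794m. Market value of debt D = 2998.8m × 105.15/100 = 3153.2382m.
Total capital V = 4770.794 + 3153.2382 = 7924.0322.
Equity: weight = 4770.794/7924.0322 = 0.6021; cost = 17.05%.
Bonds outstanding: weight = 3153.2382/7924.0322 = 0.3979; after-tax cost = 8% × (1 − 28%) = 5.7600%.
WACC = 0.6021 × 17.0500% + 0.3979 × 5.7600% = 12.5573%.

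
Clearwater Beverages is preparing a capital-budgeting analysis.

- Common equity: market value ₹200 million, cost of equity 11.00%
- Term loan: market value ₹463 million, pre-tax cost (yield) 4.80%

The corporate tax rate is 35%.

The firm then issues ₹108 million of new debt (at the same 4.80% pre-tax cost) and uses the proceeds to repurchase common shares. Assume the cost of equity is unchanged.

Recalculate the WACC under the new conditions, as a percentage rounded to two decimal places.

4.21%

After the change:
Total capital V = 92 + 571 = 663.
Equity: weight = 92/663 = 0.1388; cost = 11%.
Term loan: weight = 571/663 = 0.8612; after-tax cost = 4.8% × (1 − 35%) = 3.1200%.
WACC = 0.1388 × 11.0000% + 0.8612 × 3.1200% = 4.2135%.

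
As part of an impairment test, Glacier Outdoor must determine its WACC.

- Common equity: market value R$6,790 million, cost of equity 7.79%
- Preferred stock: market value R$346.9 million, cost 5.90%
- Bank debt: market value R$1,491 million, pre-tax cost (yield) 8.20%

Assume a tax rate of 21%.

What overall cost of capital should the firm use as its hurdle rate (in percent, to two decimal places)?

7.49%

Total capital V = 6790 + 346.9 + 1491 = 8627.9.
Equity: weight = 6790/8627.9 = 0.7870; cost = 7.79%.
Preferred: weight = 346.9/8627.9 = 0.0402; cost = 5.9%.
Bank debt: weight = 1491/8627.9 = 0.1728; after-tax cost = 8.2% × (1 − 21%) = 6.4780%.
WACC = 0.7870 × 7.7900% + 0.0402 × 5.9000% + 0.1728 × 6.4780% = 7.4873%.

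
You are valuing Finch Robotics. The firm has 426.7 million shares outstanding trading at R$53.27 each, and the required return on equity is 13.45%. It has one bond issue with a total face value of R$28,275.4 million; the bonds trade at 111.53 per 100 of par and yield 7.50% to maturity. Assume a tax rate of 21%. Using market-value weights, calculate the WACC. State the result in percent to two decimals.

9.08%

Market value of equity E = 53.27 × 426.7m = 22730.309m. Market value of debt D = 28275.4m × 111.53/100 = 31535.55362m.
Total capital V = 22730.309 + 31535.55362 = 54265.86262.
Equity: weight = 22730.309/54265.86262 = 0.4189; cost = 13.45%.
Bonds outstanding: weight = 31535.55362/54265.86262 = 0.5811; after-tax cost = 7.5% × (1 − 21%) = 5.9250%.
WACC = 0.4189 × 13.4500% + 0.5811 × 5.9250% = 9.0770%.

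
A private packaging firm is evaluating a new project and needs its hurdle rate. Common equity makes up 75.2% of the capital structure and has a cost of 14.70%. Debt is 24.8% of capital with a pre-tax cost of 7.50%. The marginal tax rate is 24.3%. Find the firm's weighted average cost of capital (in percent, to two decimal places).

12.46%

After-tax cost of debt = 7.5% × (1 − 24.3%) = 5.6775%.
WACC = 0.752 × 14.7000% + 0.248 × 5.6775% = 12.4624%.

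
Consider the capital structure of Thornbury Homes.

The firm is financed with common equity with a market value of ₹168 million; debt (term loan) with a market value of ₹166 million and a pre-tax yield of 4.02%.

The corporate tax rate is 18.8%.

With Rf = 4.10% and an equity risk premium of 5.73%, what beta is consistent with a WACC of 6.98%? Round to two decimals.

Total capital V = 168 + 166 = 334.
Equity weight = 168/334 = 0.5030.
Term loan weight = 166/334 = 0.4970.
Debt contribution = 0.4970 × 4.02% × (1 − 18.8%) = 1.6223%.
Required equity contribution = 6.98% − 1.6223% = 5.3577%  ⇒  Re = 10.6515%.
CAPM: 10.6515% = 4.1% + β × 5.73%  ⇒  β = 1.1434.

1.14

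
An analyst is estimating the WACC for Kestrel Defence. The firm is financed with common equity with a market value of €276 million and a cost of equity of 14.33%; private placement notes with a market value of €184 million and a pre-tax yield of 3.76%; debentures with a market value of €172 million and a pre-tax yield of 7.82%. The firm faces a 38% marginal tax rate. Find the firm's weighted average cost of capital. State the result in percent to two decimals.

8.26%

Total capital V = 276 + 184 + 172 = 632.
Equity: weight = 276/632 = 0.4367; cost = 14.33%.
Private placement notes: weight = 184/632 = 0.2911; after-tax cost = 3.76% × (1 − 38%) = 2.3312%.
Debentures: weight = 172/632 = 0.2722; after-tax cost = 7.82% × (1 − 38%) = 4.8484%.
WACC = 0.4367 × 14.3300% + 0.2911 × 2.3312% + 0.2722 × 4.8484% = 8.2562%.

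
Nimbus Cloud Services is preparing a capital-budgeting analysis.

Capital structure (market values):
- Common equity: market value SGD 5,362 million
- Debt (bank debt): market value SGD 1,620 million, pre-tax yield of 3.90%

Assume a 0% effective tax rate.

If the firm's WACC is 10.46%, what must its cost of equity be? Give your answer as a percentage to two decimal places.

12.44%

Total capital V = 5362 + 1620 = 6982.
Equity weight = 5362/6982 = 0.7680.
Bank debt weight = 1620/6982 = 0.2320.
Debt contribution = 0.2320 × 3.9% × (1 − 0%) = 0.9049%.
Required equity contribution = 10.46% − 0.9049% = 9.5551%.
Re = 9.5551% / 0.7680 = 12.4419%.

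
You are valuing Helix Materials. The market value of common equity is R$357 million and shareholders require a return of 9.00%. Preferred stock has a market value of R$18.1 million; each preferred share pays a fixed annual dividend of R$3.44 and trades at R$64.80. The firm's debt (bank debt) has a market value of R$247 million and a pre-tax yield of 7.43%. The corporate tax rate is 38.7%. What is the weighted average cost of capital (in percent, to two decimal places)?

7.13%

Cost of preferred: Rp = 3.44 / 64.8 = 5.3086%.
Total capital V = 357 + 18.1 + 247 = 622.1.
Equity: weight = 357/622.1 = 0.5739; cost = 9%.
Preferred: weight = 18.1/622.1 = 0.0291; cost = 5.3086%.
Bank debt: weight = 247/622.1 = 0.3970; after-tax cost = 7.43% × (1 − 38.7%) = 4.5546%.
WACC = 0.5739 × 9.0000% + 0.0291 × 5.3086% + 0.3970 × 4.5546% = 7.1276%.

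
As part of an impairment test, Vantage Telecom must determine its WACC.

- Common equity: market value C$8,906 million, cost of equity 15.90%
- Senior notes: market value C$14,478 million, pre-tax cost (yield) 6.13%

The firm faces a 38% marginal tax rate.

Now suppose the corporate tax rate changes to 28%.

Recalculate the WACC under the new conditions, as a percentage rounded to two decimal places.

After the change:
Total capital V = 8906 + 14478 = 23384.
Equity: weight = 8906/23384 = 0.3809; cost = 15.9%.
Senior notes: weight = 14478/23384 = 0.6191; after-tax cost = 6.13% × (1 − 28%) = 4.4136%.
WACC = 0.3809 × 15.9000% + 0.6191 × 4.4136% = 8.7883%.

8.79%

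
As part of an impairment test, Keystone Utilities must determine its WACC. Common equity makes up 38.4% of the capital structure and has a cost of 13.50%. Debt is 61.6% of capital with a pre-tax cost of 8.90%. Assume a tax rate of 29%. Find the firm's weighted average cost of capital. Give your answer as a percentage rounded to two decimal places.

9.08%

After-tax cost of debt = 8.9% × (1 − 29%) = 6.3190%.
WACC = 0.384 × 13.5000% + 0.616 × 6.3190% = 9.0765%.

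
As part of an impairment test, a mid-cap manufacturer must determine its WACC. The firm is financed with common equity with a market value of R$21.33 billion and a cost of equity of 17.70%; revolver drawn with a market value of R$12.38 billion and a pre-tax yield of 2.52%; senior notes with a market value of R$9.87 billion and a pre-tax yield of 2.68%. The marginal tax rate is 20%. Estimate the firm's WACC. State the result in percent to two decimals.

Total capital V = 21.33 + 12.38 + 9.87 = 43.58.
Equity: weight = 21.33/43.58 = 0.4894; cost = 17.7%.
Revolver drawn: weight = 12.38/43.58 = 0.2841; after-tax cost = 2.52% × (1 − 20%) = 2.0160%.
Senior notes: weight = 9.87/43.58 = 0.2265; after-tax cost = 2.68% × (1 − 20%) = 2.1440%.
WACC = 0.4894 × 17.7000% + 0.2841 × 2.0160% + 0.2265 × 2.1440% = 9.7214%.

9.72%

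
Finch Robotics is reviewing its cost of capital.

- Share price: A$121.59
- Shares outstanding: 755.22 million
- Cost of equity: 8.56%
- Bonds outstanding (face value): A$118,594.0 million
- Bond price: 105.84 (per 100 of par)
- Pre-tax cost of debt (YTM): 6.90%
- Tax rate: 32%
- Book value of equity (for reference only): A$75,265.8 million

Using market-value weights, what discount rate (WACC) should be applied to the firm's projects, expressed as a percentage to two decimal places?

6.33%

Market value of equity E = 121.59 × 755.22m = 91827.1998m. Market value of debt D = 118594m × 105.84/100 = 125519.8896m.
Total capital V = 91827.1998 + 125519.8896 = 217347.0894.
Equity: weight = 91827.1998/217347.0894 = 0.4225; cost = 8.56%.
Bonds outstanding: weight = 125519.8896/217347.0894 = 0.5775; after-tax cost = 6.9% × (1 − 32%) = 4.6920%.
WACC = 0.4225 × 8.5600% + 0.5775 × 4.6920% = 6.3262%.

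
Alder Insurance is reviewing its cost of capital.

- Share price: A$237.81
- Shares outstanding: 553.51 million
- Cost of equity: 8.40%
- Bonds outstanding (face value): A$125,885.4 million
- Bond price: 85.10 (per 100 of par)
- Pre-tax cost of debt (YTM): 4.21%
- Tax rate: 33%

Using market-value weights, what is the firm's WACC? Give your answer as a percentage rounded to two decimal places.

5.90%

Market value of equity E = 237.81 × 553.51m = 131630.2131m. Market value of debt D = 125885.4m × 85.1/100 = 107128.4754m.
Total capital V = 131630.2131 + 107128.4754 = 238758.6885.
Equity: weight = 131630.2131/238758.6885 = 0.5513; cost = 8.4%.
Bonds outstanding: weight = 107128.4754/238758.6885 = 0.4487; after-tax cost = 4.21% × (1 − 33%) = 2.8207%.
WACC = 0.5513 × 8.4000% + 0.4487 × 2.8207% = 5.8966%.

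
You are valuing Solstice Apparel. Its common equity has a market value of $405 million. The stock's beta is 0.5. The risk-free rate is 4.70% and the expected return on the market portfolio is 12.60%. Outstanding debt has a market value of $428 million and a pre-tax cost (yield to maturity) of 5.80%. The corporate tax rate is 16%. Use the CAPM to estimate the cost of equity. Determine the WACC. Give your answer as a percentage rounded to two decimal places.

6.71%

Market risk premium = 12.6% − 4.7% = 7.9%.
Cost of equity via CAPM: Re = 4.7% + 0.5 × 7.9% = 8.6500%.
Total capital V = 405 + 428 = 833.
Equity: weight = 405/833 = 0.4862; cost = 8.65%.
Debt: weight = 428/833 = 0.5138; after-tax cost = 5.8% × (1 − 16%) = 4.8720%.
WACC = 0.4862 × 8.6500% + 0.5138 × 4.8720% = 6.7088%.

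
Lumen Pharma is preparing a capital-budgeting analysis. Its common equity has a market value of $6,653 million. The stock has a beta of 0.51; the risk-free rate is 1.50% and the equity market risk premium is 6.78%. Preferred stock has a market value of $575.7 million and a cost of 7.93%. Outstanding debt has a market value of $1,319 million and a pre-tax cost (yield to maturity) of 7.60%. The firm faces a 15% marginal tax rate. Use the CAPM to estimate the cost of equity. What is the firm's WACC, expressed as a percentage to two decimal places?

5.39%

Cost of equity via CAPM: Re = 1.5% + 0.51 × 6.78% = 4.9578%.
Total capital V = 6653 + 575.7 + 1319 = 8547.7.
Equity: weight = 6653/8547.7 = 0.7783; cost = 4.9578%.
Preferred: weight = 575.7/8547.7 = 0.0674; cost = 7.93%.
Debt: weight = 1319/8547.7 = 0.1543; after-tax cost = 7.6% × (1 − 15%) = 6.4600%.
WACC = 0.7783 × 4.9578% + 0.0674 × 7.9300% + 0.1543 × 6.4600% = 5.3898%.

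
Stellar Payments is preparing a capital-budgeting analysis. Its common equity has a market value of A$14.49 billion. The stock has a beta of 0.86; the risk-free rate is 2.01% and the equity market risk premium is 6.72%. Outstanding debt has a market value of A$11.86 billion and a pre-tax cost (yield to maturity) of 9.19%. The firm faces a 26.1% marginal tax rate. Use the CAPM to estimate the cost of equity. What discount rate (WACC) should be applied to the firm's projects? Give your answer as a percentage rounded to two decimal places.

Cost of equity via CAPM: Re = 2.01% + 0.86 × 6.72% = 7.7892%.
Total capital V = 14.49 + 11.86 = 26.35.
Equity: weight = 14.49/26.35 = 0.5499; cost = 7.7892%.
Debt: weight = 11.86/26.35 = 0.4501; after-tax cost = 9.19% × (1 − 26.1%) = 6.7914%.
WACC = 0.5499 × 7.7892% + 0.4501 × 6.7914% = 7.3401%.

7.34%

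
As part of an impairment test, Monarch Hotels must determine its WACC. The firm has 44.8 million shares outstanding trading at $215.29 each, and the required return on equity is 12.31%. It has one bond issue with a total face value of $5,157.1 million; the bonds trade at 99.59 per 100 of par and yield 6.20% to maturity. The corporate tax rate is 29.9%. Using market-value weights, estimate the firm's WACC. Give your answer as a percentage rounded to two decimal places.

9.54%

Market value of equity E = 215.29 × 44.8m = 9644.992m. Market value of debt D = 5157.1m × 99.59/100 = 5135.95589m.
Total capital V = 9644.992 + 5135.95589 = 14780.94789.
Equity: weight = 9644.992/14780.94789 = 0.6525; cost = 12.31%.
Bonds outstanding: weight = 5135.95589/14780.94789 = 0.3475; after-tax cost = 6.2% × (1 − 29.9%) = 4.3462%.
WACC = 0.6525 × 12.3100% + 0.3475 × 4.3462% = 9.5428%.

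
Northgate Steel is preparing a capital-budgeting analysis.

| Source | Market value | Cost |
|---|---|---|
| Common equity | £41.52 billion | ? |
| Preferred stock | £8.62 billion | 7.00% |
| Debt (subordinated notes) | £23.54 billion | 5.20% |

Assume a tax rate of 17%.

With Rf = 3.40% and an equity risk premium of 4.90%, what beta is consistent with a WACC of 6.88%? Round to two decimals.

1.00

Total capital V = 41.52 + 8.62 + 23.54 = 73.68.
Equity weight = 41.52/73.68 = 0.5635.
Preferred weight = 8.62/73.68 = 0.1170.
Subordinated notes weight = 23.54/73.68 = 0.3195.
Debt contribution = 0.3195 × 5.2% × (1 − 17%) = 1.3789%.
Preferred contribution = 0.1170 × 7% = 0.8189%.
Required equity contribution = 6.88% − 2.1979% = 4.6821%  ⇒  Re = 8.3088%.
CAPM: 8.3088% = 3.4% + β × 4.9%  ⇒  β = 1.0018.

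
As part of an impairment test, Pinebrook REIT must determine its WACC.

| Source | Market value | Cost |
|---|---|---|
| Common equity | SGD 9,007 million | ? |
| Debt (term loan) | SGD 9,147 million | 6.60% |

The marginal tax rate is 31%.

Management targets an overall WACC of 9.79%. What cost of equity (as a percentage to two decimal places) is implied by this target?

15.11%

Total capital V = 9007 + 9147 = 18154.
Equity weight = 9007/18154 = 0.4961.
Term loan weight = 9147/18154 = 0.5039.
Debt contribution = 0.5039 × 6.6% × (1 − 31%) = 2.2946%.
Required equity contribution = 9.79% − 2.2946% = 7.4954%.
Re = 7.4954% / 0.4961 = 15.1074%.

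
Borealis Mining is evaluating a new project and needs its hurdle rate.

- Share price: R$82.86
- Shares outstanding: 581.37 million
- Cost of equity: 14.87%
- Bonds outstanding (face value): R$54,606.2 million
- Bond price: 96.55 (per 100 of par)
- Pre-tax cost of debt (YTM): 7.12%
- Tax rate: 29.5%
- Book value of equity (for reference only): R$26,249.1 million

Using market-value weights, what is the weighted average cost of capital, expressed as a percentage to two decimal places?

Market value of equity E = 82.86 × 581.37m = 48172.3182m. Market value of debt D = 54606.2m × 96.55/100 = 52722.2861m.
Total capital V = 48172.3182 + 52722.2861 = 100894.6043.
Equity: weight = 48172.3182/100894.6043 = 0.4775; cost = 14.87%.
Bonds outstanding: weight = 52722.2861/100894.6043 = 0.5225; after-tax cost = 7.12% × (1 − 29.5%) = 5.0196%.
WACC = 0.4775 × 14.8700% + 0.5225 × 5.0196% = 9.7227%.

9.72%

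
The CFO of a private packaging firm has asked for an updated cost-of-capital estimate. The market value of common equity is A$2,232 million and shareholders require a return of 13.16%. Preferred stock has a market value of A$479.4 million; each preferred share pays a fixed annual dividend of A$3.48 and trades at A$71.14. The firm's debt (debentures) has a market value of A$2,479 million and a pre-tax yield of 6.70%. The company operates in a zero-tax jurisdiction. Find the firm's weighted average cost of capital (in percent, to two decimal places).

Cost of preferred: Rp = 3.48 / 71.14 = 4.8918%.
Total capital V = 2232 + 479.4 + 2479 = 5190.4.
Equity: weight = 2232/5190.4 = 0.4300; cost = 13.16%.
Preferred: weight = 479.4/5190.4 = 0.0924; cost = 4.8918%.
Debentures: weight = 2479/5190.4 = 0.4776; after-tax cost = 6.7% × (1 − 0%) = 6.7000%.
WACC = 0.4300 × 13.1600% + 0.0924 × 4.8918% + 0.4776 × 6.7000% = 9.3109%.

9.31%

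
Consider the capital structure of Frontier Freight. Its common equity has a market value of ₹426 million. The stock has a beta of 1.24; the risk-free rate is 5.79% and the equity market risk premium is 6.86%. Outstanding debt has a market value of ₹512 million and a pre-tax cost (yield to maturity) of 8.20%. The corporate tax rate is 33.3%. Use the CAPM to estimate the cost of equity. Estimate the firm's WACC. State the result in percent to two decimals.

9.48%

Cost of equity via CAPM: Re = 5.79% + 1.24 × 6.86% = 14.2964%.
Total capital V = 426 + 512 = 938.
Equity: weight = 426/938 = 0.4542; cost = 14.2964%.
Debt: weight = 512/938 = 0.5458; after-tax cost = 8.2% × (1 − 33.3%) = 5.4694%.
WACC = 0.4542 × 14.2964% + 0.5458 × 5.4694% = 9.4783%.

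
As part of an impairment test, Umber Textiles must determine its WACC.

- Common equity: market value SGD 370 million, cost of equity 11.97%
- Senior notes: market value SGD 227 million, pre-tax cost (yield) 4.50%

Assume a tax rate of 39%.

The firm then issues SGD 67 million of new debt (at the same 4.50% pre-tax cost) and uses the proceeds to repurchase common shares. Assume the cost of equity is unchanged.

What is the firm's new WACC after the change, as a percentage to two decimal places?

After the change:
Total capital V = 303 + 294 = 597.
Equity: weight = 303/597 = 0.5075; cost = 11.97%.
Senior notes: weight = 294/597 = 0.4925; after-tax cost = 4.5% × (1 − 39%) = 2.7450%.
WACC = 0.5075 × 11.9700% + 0.4925 × 2.7450% = 7.4270%.

7.43%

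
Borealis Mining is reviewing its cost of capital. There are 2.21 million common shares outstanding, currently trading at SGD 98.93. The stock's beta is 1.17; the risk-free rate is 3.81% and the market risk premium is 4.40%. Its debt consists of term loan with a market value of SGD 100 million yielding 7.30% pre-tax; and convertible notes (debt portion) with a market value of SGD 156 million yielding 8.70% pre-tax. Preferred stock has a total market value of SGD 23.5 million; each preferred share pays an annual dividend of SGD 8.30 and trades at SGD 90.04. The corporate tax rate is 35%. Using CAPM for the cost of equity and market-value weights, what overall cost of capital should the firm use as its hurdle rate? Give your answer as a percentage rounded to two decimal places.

Cost of equity via CAPM: Re = 3.81% + 1.17 × 4.4% = 8.9580%.
Cost of preferred: Rp = 8.3 / 90.04 = 9.2181%.
Market value of equity E = 98.93 × 2.21m = 218.6353m.
Total capital V = 218.6353 + 23.5 + 100 + 156 = 498.1353.
Equity: weight = 218.6353/498.1353 = 0.4389; cost = 8.958%.
Preferred: weight = 23.5/498.1353 = 0.0472; cost = 9.2181%.
Term loan: weight = 100/498.1353 = 0.2007; after-tax cost = 7.3% × (1 − 35%) = 4.7450%.
Convertible notes (debt portion): weight = 156/498.1353 = 0.3132; after-tax cost = 8.7% × (1 − 35%) = 5.6550%.
WACC = 0.4389 × 8.9580% + 0.0472 × 9.2181% + 0.2007 × 4.7450% + 0.3132 × 5.6550% = 7.0901%.

7.09%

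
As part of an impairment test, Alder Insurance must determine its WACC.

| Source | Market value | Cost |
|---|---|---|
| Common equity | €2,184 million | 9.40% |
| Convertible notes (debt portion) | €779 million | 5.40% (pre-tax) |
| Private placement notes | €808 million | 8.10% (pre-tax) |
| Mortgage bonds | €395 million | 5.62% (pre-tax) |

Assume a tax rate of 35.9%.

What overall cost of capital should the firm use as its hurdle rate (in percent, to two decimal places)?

Total capital V = 2184 + 779 + 808 + 395 = 4166.
Equity: weight = 2184/4166 = 0.5242; cost = 9.4%.
Convertible notes (debt portion): weight = 779/4166 = 0.1870; after-tax cost = 5.4% × (1 − 35.9%) = 3.4614%.
Private placement notes: weight = 808/4166 = 0.1940; after-tax cost = 8.1% × (1 − 35.9%) = 5.1921%.
Mortgage bonds: weight = 395/4166 = 0.0948; after-tax cost = 5.62% × (1 − 35.9%) = 3.6024%.
WACC = 0.5242 × 9.4000% + 0.1870 × 3.4614% + 0.1940 × 5.1921% + 0.0948 × 3.6024% = 6.9237%.

6.92%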